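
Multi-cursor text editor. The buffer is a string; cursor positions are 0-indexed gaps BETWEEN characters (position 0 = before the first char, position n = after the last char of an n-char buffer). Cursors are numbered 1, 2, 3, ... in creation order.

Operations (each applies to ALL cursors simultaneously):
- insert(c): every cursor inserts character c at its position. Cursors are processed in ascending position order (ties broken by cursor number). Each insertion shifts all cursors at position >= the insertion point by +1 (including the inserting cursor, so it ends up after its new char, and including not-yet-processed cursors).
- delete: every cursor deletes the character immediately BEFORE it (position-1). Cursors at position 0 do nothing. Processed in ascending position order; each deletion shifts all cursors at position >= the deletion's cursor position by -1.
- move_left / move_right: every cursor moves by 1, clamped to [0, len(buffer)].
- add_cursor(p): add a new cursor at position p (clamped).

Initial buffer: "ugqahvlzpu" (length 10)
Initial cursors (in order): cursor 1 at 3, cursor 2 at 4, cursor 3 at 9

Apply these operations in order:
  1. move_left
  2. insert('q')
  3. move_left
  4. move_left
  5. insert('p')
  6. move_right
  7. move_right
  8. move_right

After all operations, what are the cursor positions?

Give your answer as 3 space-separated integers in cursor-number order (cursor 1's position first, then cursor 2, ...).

After op 1 (move_left): buffer="ugqahvlzpu" (len 10), cursors c1@2 c2@3 c3@8, authorship ..........
After op 2 (insert('q')): buffer="ugqqqahvlzqpu" (len 13), cursors c1@3 c2@5 c3@11, authorship ..1.2.....3..
After op 3 (move_left): buffer="ugqqqahvlzqpu" (len 13), cursors c1@2 c2@4 c3@10, authorship ..1.2.....3..
After op 4 (move_left): buffer="ugqqqahvlzqpu" (len 13), cursors c1@1 c2@3 c3@9, authorship ..1.2.....3..
After op 5 (insert('p')): buffer="upgqpqqahvlpzqpu" (len 16), cursors c1@2 c2@5 c3@12, authorship .1.12.2....3.3..
After op 6 (move_right): buffer="upgqpqqahvlpzqpu" (len 16), cursors c1@3 c2@6 c3@13, authorship .1.12.2....3.3..
After op 7 (move_right): buffer="upgqpqqahvlpzqpu" (len 16), cursors c1@4 c2@7 c3@14, authorship .1.12.2....3.3..
After op 8 (move_right): buffer="upgqpqqahvlpzqpu" (len 16), cursors c1@5 c2@8 c3@15, authorship .1.12.2....3.3..

Answer: 5 8 15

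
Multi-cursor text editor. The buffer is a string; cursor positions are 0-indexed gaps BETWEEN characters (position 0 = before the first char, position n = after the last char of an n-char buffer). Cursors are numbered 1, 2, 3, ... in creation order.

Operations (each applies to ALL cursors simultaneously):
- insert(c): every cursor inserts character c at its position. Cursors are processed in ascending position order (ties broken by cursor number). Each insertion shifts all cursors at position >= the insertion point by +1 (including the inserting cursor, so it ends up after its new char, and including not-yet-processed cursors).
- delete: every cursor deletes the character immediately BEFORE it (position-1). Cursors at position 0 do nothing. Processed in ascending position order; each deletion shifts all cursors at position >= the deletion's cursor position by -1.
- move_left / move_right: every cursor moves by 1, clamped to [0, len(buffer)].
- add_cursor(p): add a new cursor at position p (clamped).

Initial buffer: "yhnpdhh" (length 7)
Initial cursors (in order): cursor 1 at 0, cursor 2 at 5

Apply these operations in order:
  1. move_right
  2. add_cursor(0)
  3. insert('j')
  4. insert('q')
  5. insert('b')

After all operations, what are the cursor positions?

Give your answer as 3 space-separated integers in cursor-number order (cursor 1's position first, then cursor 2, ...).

After op 1 (move_right): buffer="yhnpdhh" (len 7), cursors c1@1 c2@6, authorship .......
After op 2 (add_cursor(0)): buffer="yhnpdhh" (len 7), cursors c3@0 c1@1 c2@6, authorship .......
After op 3 (insert('j')): buffer="jyjhnpdhjh" (len 10), cursors c3@1 c1@3 c2@9, authorship 3.1.....2.
After op 4 (insert('q')): buffer="jqyjqhnpdhjqh" (len 13), cursors c3@2 c1@5 c2@12, authorship 33.11.....22.
After op 5 (insert('b')): buffer="jqbyjqbhnpdhjqbh" (len 16), cursors c3@3 c1@7 c2@15, authorship 333.111.....222.

Answer: 7 15 3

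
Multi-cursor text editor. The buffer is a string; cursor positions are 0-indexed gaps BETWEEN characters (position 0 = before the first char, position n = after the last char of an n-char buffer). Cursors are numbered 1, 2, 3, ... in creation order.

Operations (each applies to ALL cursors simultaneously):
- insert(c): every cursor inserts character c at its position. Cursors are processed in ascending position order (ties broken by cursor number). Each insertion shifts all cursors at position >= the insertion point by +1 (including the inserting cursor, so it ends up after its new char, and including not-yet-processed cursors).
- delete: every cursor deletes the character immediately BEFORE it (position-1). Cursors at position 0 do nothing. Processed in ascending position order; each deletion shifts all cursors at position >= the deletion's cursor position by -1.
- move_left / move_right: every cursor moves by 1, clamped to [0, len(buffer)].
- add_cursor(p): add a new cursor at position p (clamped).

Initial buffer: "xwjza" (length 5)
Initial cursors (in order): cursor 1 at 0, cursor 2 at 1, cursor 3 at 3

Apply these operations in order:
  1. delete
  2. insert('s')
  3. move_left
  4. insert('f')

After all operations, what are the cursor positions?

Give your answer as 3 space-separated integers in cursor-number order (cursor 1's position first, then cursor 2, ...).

After op 1 (delete): buffer="wza" (len 3), cursors c1@0 c2@0 c3@1, authorship ...
After op 2 (insert('s')): buffer="sswsza" (len 6), cursors c1@2 c2@2 c3@4, authorship 12.3..
After op 3 (move_left): buffer="sswsza" (len 6), cursors c1@1 c2@1 c3@3, authorship 12.3..
After op 4 (insert('f')): buffer="sffswfsza" (len 9), cursors c1@3 c2@3 c3@6, authorship 1122.33..

Answer: 3 3 6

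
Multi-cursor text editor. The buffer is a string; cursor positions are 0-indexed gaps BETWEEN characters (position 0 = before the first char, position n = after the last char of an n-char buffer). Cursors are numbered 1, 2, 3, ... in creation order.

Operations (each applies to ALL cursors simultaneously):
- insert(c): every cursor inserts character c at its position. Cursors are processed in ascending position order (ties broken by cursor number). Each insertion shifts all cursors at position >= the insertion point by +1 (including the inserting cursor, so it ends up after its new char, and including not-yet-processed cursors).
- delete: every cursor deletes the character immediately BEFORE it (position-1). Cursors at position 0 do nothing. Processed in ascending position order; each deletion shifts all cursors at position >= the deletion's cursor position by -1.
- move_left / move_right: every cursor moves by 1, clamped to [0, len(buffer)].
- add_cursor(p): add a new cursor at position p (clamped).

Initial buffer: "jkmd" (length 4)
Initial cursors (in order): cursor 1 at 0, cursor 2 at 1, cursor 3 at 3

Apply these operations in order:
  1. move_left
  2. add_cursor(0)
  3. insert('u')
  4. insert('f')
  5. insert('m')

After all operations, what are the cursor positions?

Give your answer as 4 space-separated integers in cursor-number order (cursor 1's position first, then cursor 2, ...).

Answer: 9 9 14 9

Derivation:
After op 1 (move_left): buffer="jkmd" (len 4), cursors c1@0 c2@0 c3@2, authorship ....
After op 2 (add_cursor(0)): buffer="jkmd" (len 4), cursors c1@0 c2@0 c4@0 c3@2, authorship ....
After op 3 (insert('u')): buffer="uuujkumd" (len 8), cursors c1@3 c2@3 c4@3 c3@6, authorship 124..3..
After op 4 (insert('f')): buffer="uuufffjkufmd" (len 12), cursors c1@6 c2@6 c4@6 c3@10, authorship 124124..33..
After op 5 (insert('m')): buffer="uuufffmmmjkufmmd" (len 16), cursors c1@9 c2@9 c4@9 c3@14, authorship 124124124..333..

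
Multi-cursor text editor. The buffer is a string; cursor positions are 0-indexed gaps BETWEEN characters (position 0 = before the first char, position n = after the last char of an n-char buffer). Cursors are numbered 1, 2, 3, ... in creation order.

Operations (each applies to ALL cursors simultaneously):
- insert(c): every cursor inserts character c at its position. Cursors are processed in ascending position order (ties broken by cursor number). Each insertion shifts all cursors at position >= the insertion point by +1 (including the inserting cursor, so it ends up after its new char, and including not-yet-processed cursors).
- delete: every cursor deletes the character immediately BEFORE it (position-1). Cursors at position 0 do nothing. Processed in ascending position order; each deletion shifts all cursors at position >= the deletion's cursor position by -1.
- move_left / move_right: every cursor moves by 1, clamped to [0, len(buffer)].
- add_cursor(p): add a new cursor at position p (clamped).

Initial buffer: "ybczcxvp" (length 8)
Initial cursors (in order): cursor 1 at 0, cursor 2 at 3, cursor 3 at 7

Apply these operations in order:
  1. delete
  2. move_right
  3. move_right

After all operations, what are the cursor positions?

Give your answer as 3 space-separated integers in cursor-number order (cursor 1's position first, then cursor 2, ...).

After op 1 (delete): buffer="ybzcxp" (len 6), cursors c1@0 c2@2 c3@5, authorship ......
After op 2 (move_right): buffer="ybzcxp" (len 6), cursors c1@1 c2@3 c3@6, authorship ......
After op 3 (move_right): buffer="ybzcxp" (len 6), cursors c1@2 c2@4 c3@6, authorship ......

Answer: 2 4 6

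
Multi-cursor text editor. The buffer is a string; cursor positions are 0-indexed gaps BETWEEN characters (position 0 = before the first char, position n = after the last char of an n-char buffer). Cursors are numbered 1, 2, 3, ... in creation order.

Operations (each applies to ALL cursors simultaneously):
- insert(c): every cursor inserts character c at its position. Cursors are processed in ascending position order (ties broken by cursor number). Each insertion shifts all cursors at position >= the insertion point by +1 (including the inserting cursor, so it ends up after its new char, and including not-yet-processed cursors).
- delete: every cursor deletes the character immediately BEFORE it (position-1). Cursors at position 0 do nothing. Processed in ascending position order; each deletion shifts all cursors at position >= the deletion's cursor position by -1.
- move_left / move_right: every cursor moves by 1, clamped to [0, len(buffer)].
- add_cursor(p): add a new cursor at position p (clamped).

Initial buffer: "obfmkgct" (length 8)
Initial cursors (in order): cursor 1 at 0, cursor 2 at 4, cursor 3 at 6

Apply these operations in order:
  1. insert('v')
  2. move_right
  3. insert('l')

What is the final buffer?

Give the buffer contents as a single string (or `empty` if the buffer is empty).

Answer: volbfmvklgvclt

Derivation:
After op 1 (insert('v')): buffer="vobfmvkgvct" (len 11), cursors c1@1 c2@6 c3@9, authorship 1....2..3..
After op 2 (move_right): buffer="vobfmvkgvct" (len 11), cursors c1@2 c2@7 c3@10, authorship 1....2..3..
After op 3 (insert('l')): buffer="volbfmvklgvclt" (len 14), cursors c1@3 c2@9 c3@13, authorship 1.1...2.2.3.3.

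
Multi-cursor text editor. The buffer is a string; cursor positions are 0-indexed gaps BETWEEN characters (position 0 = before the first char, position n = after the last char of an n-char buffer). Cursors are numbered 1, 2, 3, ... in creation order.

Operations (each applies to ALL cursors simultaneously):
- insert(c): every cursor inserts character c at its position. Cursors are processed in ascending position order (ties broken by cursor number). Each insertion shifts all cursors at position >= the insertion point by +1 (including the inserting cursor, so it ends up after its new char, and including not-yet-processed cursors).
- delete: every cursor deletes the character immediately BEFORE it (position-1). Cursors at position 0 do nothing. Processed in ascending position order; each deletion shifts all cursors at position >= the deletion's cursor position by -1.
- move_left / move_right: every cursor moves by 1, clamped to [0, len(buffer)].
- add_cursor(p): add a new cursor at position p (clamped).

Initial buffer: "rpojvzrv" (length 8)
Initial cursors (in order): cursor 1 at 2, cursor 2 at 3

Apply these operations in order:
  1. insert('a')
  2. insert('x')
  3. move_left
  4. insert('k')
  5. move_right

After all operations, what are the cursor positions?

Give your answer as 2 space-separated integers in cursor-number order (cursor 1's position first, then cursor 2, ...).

Answer: 5 9

Derivation:
After op 1 (insert('a')): buffer="rpaoajvzrv" (len 10), cursors c1@3 c2@5, authorship ..1.2.....
After op 2 (insert('x')): buffer="rpaxoaxjvzrv" (len 12), cursors c1@4 c2@7, authorship ..11.22.....
After op 3 (move_left): buffer="rpaxoaxjvzrv" (len 12), cursors c1@3 c2@6, authorship ..11.22.....
After op 4 (insert('k')): buffer="rpakxoakxjvzrv" (len 14), cursors c1@4 c2@8, authorship ..111.222.....
After op 5 (move_right): buffer="rpakxoakxjvzrv" (len 14), cursors c1@5 c2@9, authorship ..111.222.....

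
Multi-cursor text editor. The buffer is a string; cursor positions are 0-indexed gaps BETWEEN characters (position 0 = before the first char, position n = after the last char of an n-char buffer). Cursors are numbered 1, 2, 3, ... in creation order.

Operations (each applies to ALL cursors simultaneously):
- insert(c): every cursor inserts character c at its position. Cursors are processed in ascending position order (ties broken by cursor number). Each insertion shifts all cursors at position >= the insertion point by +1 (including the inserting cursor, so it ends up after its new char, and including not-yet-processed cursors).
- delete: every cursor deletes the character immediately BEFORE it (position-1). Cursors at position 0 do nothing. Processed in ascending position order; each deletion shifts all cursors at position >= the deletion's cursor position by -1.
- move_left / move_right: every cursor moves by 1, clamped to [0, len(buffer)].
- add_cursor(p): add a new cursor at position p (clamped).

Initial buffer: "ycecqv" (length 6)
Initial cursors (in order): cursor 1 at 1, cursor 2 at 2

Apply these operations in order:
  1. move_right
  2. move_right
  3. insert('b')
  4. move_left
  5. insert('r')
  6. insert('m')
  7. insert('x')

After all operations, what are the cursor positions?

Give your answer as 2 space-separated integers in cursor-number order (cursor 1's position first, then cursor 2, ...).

Answer: 6 11

Derivation:
After op 1 (move_right): buffer="ycecqv" (len 6), cursors c1@2 c2@3, authorship ......
After op 2 (move_right): buffer="ycecqv" (len 6), cursors c1@3 c2@4, authorship ......
After op 3 (insert('b')): buffer="ycebcbqv" (len 8), cursors c1@4 c2@6, authorship ...1.2..
After op 4 (move_left): buffer="ycebcbqv" (len 8), cursors c1@3 c2@5, authorship ...1.2..
After op 5 (insert('r')): buffer="ycerbcrbqv" (len 10), cursors c1@4 c2@7, authorship ...11.22..
After op 6 (insert('m')): buffer="ycermbcrmbqv" (len 12), cursors c1@5 c2@9, authorship ...111.222..
After op 7 (insert('x')): buffer="ycermxbcrmxbqv" (len 14), cursors c1@6 c2@11, authorship ...1111.2222..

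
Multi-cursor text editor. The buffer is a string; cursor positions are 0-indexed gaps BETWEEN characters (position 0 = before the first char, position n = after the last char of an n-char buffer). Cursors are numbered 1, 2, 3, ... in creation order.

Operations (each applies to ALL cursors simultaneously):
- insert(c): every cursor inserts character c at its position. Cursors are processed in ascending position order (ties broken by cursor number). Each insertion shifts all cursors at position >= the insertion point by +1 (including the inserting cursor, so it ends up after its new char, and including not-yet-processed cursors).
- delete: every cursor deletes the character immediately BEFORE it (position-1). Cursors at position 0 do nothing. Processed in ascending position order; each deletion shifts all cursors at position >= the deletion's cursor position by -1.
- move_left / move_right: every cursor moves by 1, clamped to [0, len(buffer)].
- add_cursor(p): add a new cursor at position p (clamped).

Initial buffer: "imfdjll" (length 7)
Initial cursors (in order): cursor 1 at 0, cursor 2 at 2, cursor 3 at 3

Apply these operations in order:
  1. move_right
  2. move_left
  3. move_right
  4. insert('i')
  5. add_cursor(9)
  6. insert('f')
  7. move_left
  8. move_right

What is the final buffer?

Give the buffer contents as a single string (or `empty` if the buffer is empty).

Answer: iifmfifdifjlfl

Derivation:
After op 1 (move_right): buffer="imfdjll" (len 7), cursors c1@1 c2@3 c3@4, authorship .......
After op 2 (move_left): buffer="imfdjll" (len 7), cursors c1@0 c2@2 c3@3, authorship .......
After op 3 (move_right): buffer="imfdjll" (len 7), cursors c1@1 c2@3 c3@4, authorship .......
After op 4 (insert('i')): buffer="iimfidijll" (len 10), cursors c1@2 c2@5 c3@7, authorship .1..2.3...
After op 5 (add_cursor(9)): buffer="iimfidijll" (len 10), cursors c1@2 c2@5 c3@7 c4@9, authorship .1..2.3...
After op 6 (insert('f')): buffer="iifmfifdifjlfl" (len 14), cursors c1@3 c2@7 c3@10 c4@13, authorship .11..22.33..4.
After op 7 (move_left): buffer="iifmfifdifjlfl" (len 14), cursors c1@2 c2@6 c3@9 c4@12, authorship .11..22.33..4.
After op 8 (move_right): buffer="iifmfifdifjlfl" (len 14), cursors c1@3 c2@7 c3@10 c4@13, authorship .11..22.33..4.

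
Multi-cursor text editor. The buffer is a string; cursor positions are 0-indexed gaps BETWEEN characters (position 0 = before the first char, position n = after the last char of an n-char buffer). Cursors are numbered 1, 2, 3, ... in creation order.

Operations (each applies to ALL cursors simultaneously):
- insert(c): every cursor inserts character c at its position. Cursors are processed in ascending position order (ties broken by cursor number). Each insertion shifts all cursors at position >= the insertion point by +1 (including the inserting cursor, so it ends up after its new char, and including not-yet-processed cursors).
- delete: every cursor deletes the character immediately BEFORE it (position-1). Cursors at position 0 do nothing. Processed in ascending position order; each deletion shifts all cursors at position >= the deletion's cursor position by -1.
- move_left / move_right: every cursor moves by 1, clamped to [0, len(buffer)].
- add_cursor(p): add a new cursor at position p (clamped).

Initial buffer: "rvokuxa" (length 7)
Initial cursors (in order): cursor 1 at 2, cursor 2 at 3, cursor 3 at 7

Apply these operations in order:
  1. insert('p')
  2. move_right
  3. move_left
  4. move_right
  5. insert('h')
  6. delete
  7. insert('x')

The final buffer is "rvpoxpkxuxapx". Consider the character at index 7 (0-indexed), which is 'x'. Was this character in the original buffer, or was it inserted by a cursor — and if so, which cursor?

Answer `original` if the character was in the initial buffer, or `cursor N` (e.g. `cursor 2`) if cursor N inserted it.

Answer: cursor 2

Derivation:
After op 1 (insert('p')): buffer="rvpopkuxap" (len 10), cursors c1@3 c2@5 c3@10, authorship ..1.2....3
After op 2 (move_right): buffer="rvpopkuxap" (len 10), cursors c1@4 c2@6 c3@10, authorship ..1.2....3
After op 3 (move_left): buffer="rvpopkuxap" (len 10), cursors c1@3 c2@5 c3@9, authorship ..1.2....3
After op 4 (move_right): buffer="rvpopkuxap" (len 10), cursors c1@4 c2@6 c3@10, authorship ..1.2....3
After op 5 (insert('h')): buffer="rvpohpkhuxaph" (len 13), cursors c1@5 c2@8 c3@13, authorship ..1.12.2...33
After op 6 (delete): buffer="rvpopkuxap" (len 10), cursors c1@4 c2@6 c3@10, authorship ..1.2....3
After op 7 (insert('x')): buffer="rvpoxpkxuxapx" (len 13), cursors c1@5 c2@8 c3@13, authorship ..1.12.2...33
Authorship (.=original, N=cursor N): . . 1 . 1 2 . 2 . . . 3 3
Index 7: author = 2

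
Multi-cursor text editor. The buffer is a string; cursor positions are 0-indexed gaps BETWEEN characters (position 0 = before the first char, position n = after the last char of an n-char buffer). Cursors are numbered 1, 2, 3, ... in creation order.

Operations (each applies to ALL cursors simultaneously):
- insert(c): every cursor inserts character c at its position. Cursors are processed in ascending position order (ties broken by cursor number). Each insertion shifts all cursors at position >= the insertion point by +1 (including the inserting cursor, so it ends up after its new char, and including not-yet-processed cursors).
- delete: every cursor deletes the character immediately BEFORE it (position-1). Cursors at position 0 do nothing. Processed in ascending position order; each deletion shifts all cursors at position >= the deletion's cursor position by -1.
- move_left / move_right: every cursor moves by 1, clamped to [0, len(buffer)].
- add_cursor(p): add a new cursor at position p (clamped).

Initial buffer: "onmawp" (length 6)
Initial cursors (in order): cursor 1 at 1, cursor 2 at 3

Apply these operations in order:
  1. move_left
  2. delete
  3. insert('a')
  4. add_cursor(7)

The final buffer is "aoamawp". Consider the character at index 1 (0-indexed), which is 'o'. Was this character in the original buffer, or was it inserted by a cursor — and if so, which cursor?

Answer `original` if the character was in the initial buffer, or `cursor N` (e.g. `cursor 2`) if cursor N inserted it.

Answer: original

Derivation:
After op 1 (move_left): buffer="onmawp" (len 6), cursors c1@0 c2@2, authorship ......
After op 2 (delete): buffer="omawp" (len 5), cursors c1@0 c2@1, authorship .....
After op 3 (insert('a')): buffer="aoamawp" (len 7), cursors c1@1 c2@3, authorship 1.2....
After op 4 (add_cursor(7)): buffer="aoamawp" (len 7), cursors c1@1 c2@3 c3@7, authorship 1.2....
Authorship (.=original, N=cursor N): 1 . 2 . . . .
Index 1: author = original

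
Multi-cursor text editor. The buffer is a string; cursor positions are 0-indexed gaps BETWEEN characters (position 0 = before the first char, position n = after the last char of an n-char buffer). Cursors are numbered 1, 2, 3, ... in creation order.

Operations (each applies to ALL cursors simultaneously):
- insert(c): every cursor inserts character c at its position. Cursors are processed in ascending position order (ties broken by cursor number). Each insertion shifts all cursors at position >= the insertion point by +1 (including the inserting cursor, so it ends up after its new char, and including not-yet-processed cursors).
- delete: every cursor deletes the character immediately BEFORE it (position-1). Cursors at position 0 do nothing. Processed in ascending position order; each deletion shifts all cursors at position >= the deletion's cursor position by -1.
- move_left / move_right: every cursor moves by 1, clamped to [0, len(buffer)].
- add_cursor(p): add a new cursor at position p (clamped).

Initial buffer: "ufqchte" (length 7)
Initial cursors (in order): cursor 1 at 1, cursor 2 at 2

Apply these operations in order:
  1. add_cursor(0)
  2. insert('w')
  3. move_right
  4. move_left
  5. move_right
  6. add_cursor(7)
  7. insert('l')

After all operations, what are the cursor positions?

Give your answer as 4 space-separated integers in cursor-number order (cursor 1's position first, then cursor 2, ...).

Answer: 6 9 3 11

Derivation:
After op 1 (add_cursor(0)): buffer="ufqchte" (len 7), cursors c3@0 c1@1 c2@2, authorship .......
After op 2 (insert('w')): buffer="wuwfwqchte" (len 10), cursors c3@1 c1@3 c2@5, authorship 3.1.2.....
After op 3 (move_right): buffer="wuwfwqchte" (len 10), cursors c3@2 c1@4 c2@6, authorship 3.1.2.....
After op 4 (move_left): buffer="wuwfwqchte" (len 10), cursors c3@1 c1@3 c2@5, authorship 3.1.2.....
After op 5 (move_right): buffer="wuwfwqchte" (len 10), cursors c3@2 c1@4 c2@6, authorship 3.1.2.....
After op 6 (add_cursor(7)): buffer="wuwfwqchte" (len 10), cursors c3@2 c1@4 c2@6 c4@7, authorship 3.1.2.....
After op 7 (insert('l')): buffer="wulwflwqlclhte" (len 14), cursors c3@3 c1@6 c2@9 c4@11, authorship 3.31.12.2.4...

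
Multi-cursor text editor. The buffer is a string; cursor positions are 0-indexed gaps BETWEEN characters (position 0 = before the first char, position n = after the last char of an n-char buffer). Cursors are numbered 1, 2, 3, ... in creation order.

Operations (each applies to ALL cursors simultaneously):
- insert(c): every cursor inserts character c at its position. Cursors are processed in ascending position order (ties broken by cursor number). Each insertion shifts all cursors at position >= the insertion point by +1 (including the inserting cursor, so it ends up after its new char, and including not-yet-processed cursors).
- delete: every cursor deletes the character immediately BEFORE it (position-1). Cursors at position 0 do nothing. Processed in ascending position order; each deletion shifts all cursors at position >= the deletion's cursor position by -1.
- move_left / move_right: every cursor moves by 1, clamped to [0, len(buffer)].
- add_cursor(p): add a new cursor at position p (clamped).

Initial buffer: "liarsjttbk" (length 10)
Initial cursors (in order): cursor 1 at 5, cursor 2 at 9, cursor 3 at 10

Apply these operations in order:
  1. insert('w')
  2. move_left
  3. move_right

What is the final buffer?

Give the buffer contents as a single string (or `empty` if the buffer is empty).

Answer: liarswjttbwkw

Derivation:
After op 1 (insert('w')): buffer="liarswjttbwkw" (len 13), cursors c1@6 c2@11 c3@13, authorship .....1....2.3
After op 2 (move_left): buffer="liarswjttbwkw" (len 13), cursors c1@5 c2@10 c3@12, authorship .....1....2.3
After op 3 (move_right): buffer="liarswjttbwkw" (len 13), cursors c1@6 c2@11 c3@13, authorship .....1....2.3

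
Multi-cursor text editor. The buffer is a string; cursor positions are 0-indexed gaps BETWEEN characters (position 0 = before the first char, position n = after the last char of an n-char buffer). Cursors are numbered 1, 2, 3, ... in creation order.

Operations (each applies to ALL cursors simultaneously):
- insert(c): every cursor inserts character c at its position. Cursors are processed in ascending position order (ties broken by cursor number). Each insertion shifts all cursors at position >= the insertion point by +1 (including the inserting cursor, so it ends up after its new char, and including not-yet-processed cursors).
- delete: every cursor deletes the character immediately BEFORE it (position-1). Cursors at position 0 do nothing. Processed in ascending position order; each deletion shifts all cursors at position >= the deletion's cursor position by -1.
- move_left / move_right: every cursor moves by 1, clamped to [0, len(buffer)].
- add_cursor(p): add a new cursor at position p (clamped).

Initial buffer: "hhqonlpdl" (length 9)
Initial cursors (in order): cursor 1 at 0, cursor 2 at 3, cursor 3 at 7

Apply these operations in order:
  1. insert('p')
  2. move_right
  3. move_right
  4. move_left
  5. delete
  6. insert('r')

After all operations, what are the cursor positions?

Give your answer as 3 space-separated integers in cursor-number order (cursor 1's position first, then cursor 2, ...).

After op 1 (insert('p')): buffer="phhqponlppdl" (len 12), cursors c1@1 c2@5 c3@10, authorship 1...2....3..
After op 2 (move_right): buffer="phhqponlppdl" (len 12), cursors c1@2 c2@6 c3@11, authorship 1...2....3..
After op 3 (move_right): buffer="phhqponlppdl" (len 12), cursors c1@3 c2@7 c3@12, authorship 1...2....3..
After op 4 (move_left): buffer="phhqponlppdl" (len 12), cursors c1@2 c2@6 c3@11, authorship 1...2....3..
After op 5 (delete): buffer="phqpnlppl" (len 9), cursors c1@1 c2@4 c3@8, authorship 1..2...3.
After op 6 (insert('r')): buffer="prhqprnlpprl" (len 12), cursors c1@2 c2@6 c3@11, authorship 11..22...33.

Answer: 2 6 11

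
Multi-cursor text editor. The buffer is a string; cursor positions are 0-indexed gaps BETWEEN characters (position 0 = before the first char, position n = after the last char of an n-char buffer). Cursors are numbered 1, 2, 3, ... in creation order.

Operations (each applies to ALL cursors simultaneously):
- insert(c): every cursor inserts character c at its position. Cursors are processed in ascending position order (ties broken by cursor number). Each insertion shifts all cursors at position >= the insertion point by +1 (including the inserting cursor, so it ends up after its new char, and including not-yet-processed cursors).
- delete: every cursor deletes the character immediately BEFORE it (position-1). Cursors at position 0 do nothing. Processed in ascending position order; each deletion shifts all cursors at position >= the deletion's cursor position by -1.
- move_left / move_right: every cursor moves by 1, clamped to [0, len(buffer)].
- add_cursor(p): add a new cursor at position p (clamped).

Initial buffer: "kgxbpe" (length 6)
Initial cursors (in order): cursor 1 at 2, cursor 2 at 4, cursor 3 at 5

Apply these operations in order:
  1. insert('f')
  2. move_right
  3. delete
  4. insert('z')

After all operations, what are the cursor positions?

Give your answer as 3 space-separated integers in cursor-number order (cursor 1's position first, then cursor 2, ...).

Answer: 4 7 9

Derivation:
After op 1 (insert('f')): buffer="kgfxbfpfe" (len 9), cursors c1@3 c2@6 c3@8, authorship ..1..2.3.
After op 2 (move_right): buffer="kgfxbfpfe" (len 9), cursors c1@4 c2@7 c3@9, authorship ..1..2.3.
After op 3 (delete): buffer="kgfbff" (len 6), cursors c1@3 c2@5 c3@6, authorship ..1.23
After op 4 (insert('z')): buffer="kgfzbfzfz" (len 9), cursors c1@4 c2@7 c3@9, authorship ..11.2233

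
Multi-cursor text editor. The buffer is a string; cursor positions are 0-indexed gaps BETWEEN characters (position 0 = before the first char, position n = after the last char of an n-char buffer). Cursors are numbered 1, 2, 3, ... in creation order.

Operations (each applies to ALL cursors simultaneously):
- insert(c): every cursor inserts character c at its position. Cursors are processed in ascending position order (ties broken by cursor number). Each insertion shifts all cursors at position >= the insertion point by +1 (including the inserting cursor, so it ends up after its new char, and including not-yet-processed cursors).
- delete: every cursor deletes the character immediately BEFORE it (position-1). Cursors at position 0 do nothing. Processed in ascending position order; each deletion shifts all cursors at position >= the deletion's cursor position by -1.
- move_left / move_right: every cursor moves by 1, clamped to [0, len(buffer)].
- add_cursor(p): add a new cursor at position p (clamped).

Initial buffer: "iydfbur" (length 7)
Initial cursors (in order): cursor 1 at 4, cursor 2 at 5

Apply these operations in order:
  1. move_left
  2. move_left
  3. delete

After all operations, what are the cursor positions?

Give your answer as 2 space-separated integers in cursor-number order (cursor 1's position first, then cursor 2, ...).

After op 1 (move_left): buffer="iydfbur" (len 7), cursors c1@3 c2@4, authorship .......
After op 2 (move_left): buffer="iydfbur" (len 7), cursors c1@2 c2@3, authorship .......
After op 3 (delete): buffer="ifbur" (len 5), cursors c1@1 c2@1, authorship .....

Answer: 1 1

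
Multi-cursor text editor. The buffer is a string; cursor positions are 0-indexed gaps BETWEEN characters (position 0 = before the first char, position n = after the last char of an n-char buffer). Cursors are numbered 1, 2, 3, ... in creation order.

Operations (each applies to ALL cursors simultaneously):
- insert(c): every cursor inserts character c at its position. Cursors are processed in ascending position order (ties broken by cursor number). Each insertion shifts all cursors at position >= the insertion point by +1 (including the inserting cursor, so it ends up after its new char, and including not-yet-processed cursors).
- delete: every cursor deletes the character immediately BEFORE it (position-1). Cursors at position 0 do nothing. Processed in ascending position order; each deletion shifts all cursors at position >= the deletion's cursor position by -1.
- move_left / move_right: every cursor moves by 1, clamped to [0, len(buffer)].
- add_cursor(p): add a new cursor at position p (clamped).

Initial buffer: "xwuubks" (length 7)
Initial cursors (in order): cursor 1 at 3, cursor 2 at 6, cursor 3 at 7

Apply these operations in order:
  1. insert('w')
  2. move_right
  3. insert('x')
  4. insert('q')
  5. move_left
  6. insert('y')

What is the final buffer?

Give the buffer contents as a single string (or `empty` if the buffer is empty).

After op 1 (insert('w')): buffer="xwuwubkwsw" (len 10), cursors c1@4 c2@8 c3@10, authorship ...1...2.3
After op 2 (move_right): buffer="xwuwubkwsw" (len 10), cursors c1@5 c2@9 c3@10, authorship ...1...2.3
After op 3 (insert('x')): buffer="xwuwuxbkwsxwx" (len 13), cursors c1@6 c2@11 c3@13, authorship ...1.1..2.233
After op 4 (insert('q')): buffer="xwuwuxqbkwsxqwxq" (len 16), cursors c1@7 c2@13 c3@16, authorship ...1.11..2.22333
After op 5 (move_left): buffer="xwuwuxqbkwsxqwxq" (len 16), cursors c1@6 c2@12 c3@15, authorship ...1.11..2.22333
After op 6 (insert('y')): buffer="xwuwuxyqbkwsxyqwxyq" (len 19), cursors c1@7 c2@14 c3@18, authorship ...1.111..2.2223333

Answer: xwuwuxyqbkwsxyqwxyq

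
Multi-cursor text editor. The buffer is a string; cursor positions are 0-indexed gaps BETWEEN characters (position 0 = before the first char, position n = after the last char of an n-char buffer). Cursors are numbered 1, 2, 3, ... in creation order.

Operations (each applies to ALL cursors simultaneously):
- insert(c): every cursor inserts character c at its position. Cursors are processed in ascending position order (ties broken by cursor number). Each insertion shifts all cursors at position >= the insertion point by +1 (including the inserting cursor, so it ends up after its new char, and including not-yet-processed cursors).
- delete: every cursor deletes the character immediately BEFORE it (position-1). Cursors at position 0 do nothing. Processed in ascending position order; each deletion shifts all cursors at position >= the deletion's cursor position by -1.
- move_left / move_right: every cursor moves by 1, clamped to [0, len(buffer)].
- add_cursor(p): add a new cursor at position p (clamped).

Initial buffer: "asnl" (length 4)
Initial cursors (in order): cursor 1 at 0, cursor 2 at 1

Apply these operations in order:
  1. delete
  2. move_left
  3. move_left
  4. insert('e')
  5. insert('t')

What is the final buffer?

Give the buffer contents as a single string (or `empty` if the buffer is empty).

After op 1 (delete): buffer="snl" (len 3), cursors c1@0 c2@0, authorship ...
After op 2 (move_left): buffer="snl" (len 3), cursors c1@0 c2@0, authorship ...
After op 3 (move_left): buffer="snl" (len 3), cursors c1@0 c2@0, authorship ...
After op 4 (insert('e')): buffer="eesnl" (len 5), cursors c1@2 c2@2, authorship 12...
After op 5 (insert('t')): buffer="eettsnl" (len 7), cursors c1@4 c2@4, authorship 1212...

Answer: eettsnl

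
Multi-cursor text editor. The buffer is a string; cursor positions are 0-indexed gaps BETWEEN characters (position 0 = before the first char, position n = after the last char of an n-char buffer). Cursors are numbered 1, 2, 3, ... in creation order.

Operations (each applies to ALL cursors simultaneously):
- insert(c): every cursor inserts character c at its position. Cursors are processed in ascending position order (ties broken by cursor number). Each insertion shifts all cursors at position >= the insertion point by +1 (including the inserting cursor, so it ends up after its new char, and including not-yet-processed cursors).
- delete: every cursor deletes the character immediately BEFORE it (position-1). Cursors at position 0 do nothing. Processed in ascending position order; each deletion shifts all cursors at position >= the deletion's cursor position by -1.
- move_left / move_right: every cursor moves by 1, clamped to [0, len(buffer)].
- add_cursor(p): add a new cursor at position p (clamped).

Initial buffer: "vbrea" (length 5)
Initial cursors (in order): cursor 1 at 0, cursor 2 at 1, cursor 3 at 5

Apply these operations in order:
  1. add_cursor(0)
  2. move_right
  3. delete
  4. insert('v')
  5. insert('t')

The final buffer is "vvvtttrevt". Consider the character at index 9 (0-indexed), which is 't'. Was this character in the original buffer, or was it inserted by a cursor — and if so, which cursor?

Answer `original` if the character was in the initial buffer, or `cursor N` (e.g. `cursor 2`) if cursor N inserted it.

Answer: cursor 3

Derivation:
After op 1 (add_cursor(0)): buffer="vbrea" (len 5), cursors c1@0 c4@0 c2@1 c3@5, authorship .....
After op 2 (move_right): buffer="vbrea" (len 5), cursors c1@1 c4@1 c2@2 c3@5, authorship .....
After op 3 (delete): buffer="re" (len 2), cursors c1@0 c2@0 c4@0 c3@2, authorship ..
After op 4 (insert('v')): buffer="vvvrev" (len 6), cursors c1@3 c2@3 c4@3 c3@6, authorship 124..3
After op 5 (insert('t')): buffer="vvvtttrevt" (len 10), cursors c1@6 c2@6 c4@6 c3@10, authorship 124124..33
Authorship (.=original, N=cursor N): 1 2 4 1 2 4 . . 3 3
Index 9: author = 3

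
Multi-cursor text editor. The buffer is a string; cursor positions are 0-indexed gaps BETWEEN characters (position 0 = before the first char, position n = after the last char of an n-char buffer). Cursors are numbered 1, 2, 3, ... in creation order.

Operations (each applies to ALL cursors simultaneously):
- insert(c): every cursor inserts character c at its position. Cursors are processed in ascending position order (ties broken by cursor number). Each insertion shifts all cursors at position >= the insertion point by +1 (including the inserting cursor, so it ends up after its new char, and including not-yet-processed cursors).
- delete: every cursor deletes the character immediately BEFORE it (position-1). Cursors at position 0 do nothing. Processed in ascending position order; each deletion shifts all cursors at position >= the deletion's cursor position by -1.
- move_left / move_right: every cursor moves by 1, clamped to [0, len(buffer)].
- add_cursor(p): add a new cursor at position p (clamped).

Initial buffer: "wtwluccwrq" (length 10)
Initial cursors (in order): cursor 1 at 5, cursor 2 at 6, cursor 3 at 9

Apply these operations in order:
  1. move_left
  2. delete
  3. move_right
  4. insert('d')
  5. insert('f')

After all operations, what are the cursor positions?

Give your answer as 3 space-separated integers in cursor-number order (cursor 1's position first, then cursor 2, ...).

After op 1 (move_left): buffer="wtwluccwrq" (len 10), cursors c1@4 c2@5 c3@8, authorship ..........
After op 2 (delete): buffer="wtwccrq" (len 7), cursors c1@3 c2@3 c3@5, authorship .......
After op 3 (move_right): buffer="wtwccrq" (len 7), cursors c1@4 c2@4 c3@6, authorship .......
After op 4 (insert('d')): buffer="wtwcddcrdq" (len 10), cursors c1@6 c2@6 c3@9, authorship ....12..3.
After op 5 (insert('f')): buffer="wtwcddffcrdfq" (len 13), cursors c1@8 c2@8 c3@12, authorship ....1212..33.

Answer: 8 8 12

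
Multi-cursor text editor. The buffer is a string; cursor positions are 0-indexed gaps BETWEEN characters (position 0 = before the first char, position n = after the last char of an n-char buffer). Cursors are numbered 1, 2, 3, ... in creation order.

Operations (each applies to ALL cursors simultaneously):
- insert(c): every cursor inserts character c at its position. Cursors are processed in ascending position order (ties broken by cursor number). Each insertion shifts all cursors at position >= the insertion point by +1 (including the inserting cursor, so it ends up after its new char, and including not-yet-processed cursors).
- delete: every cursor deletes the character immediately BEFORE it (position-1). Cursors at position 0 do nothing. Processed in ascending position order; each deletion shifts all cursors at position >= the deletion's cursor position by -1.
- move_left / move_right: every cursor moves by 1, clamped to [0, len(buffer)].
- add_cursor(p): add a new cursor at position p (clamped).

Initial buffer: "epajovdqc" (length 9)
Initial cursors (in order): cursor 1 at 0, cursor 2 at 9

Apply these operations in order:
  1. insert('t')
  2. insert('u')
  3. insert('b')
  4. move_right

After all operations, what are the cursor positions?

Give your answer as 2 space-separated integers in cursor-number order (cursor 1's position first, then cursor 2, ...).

After op 1 (insert('t')): buffer="tepajovdqct" (len 11), cursors c1@1 c2@11, authorship 1.........2
After op 2 (insert('u')): buffer="tuepajovdqctu" (len 13), cursors c1@2 c2@13, authorship 11.........22
After op 3 (insert('b')): buffer="tubepajovdqctub" (len 15), cursors c1@3 c2@15, authorship 111.........222
After op 4 (move_right): buffer="tubepajovdqctub" (len 15), cursors c1@4 c2@15, authorship 111.........222

Answer: 4 15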